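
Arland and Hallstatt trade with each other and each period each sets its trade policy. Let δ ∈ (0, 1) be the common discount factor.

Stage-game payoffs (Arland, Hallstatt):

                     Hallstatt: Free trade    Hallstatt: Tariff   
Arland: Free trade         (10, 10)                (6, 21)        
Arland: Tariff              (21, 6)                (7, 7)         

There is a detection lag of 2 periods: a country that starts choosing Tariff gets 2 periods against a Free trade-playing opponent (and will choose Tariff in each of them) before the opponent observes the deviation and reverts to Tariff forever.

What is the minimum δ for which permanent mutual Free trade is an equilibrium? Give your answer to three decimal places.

A deviator earns 21 for 2 periods, then 7 forever; cooperating earns 10 forever. Multiplying the IC by (1−δ):
10 ≥ 21(1−δ^2) + 7δ^2, so 14·δ^2 ≥ 11 and δ^2 ≥ 11/14.
δ ≥ (11/14)^(1/2) ≈ 0.886.

0.886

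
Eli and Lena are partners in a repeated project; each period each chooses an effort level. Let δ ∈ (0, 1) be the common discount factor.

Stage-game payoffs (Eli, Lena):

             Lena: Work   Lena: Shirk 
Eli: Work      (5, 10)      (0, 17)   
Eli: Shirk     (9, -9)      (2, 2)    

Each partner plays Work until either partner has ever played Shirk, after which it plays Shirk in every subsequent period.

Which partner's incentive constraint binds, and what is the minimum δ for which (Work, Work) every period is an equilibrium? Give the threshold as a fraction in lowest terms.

Eli's threshold: (9−5)/(9−2) = 4/7.
Lena's threshold: (17−10)/(17−2) = 7/15.
4/7 > 7/15, so Eli binds and δ* = 4/7.

Eli; δ ≥ 4/7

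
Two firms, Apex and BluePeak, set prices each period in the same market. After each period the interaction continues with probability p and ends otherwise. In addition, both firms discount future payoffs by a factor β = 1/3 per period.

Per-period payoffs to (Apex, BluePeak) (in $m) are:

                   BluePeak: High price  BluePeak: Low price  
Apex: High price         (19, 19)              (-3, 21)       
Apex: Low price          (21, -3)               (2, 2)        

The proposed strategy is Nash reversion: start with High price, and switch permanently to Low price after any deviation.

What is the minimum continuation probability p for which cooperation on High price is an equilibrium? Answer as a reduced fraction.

Expected continuation weight on next period's payoff is β·p = 1/3·p, which plays the role of the discount factor.
Cooperation requires 1/3·p ≥ (21−19)/(21−2) = 2/19, hence p ≥ 6/19.

6/19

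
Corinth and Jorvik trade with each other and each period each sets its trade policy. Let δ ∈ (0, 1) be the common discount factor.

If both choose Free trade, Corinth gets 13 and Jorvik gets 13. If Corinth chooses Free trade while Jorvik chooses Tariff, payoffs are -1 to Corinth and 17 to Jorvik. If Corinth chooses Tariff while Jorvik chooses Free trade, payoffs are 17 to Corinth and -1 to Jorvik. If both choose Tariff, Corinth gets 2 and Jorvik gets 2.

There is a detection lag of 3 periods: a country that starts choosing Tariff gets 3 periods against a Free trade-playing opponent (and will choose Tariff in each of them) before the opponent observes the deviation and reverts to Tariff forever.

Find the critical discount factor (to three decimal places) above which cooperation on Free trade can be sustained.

0.644

The best deviation is to choose Tariff for all 3 undetected periods, earning 17 each, then 2 forever once detected.
Deviation value: 17(1−δ^3)/(1−δ) + 2δ^3/(1−δ); cooperation value: 13/(1−δ).
IC: 13 ≥ 17(1−δ^3) + 2δ^3 = 17 − 15δ^3.
So δ^3 ≥ 4/15, giving δ ≥ (4/15)^(1/3) ≈ 0.644.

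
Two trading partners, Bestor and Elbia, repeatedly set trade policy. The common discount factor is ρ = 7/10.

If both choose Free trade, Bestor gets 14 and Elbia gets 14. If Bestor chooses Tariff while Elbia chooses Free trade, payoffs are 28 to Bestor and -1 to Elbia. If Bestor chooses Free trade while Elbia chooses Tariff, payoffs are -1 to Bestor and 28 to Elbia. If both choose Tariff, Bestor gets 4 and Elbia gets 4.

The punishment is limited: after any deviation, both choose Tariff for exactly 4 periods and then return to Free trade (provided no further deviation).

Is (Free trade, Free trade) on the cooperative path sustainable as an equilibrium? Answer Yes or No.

IC: ρ+…+ρ^4 ≥ (28−14)/(14−4) = 7/5.
At ρ = 7/10: partial sum = 1.7731 ≥ 1.4000. Cooperation sustainable.

Yes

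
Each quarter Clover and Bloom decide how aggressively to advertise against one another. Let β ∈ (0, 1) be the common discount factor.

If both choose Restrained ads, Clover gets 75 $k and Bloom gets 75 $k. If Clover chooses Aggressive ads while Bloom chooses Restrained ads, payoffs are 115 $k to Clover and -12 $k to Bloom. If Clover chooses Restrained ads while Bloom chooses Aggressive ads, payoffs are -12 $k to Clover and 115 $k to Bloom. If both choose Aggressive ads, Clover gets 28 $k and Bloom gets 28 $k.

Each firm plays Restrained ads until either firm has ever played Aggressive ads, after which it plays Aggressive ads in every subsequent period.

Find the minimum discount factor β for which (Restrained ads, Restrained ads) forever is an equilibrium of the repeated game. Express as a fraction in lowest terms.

Cooperation forever yields 75 each period: 75/(1−β).
Deviating yields 115 once, then 28 forever: 115 + 28β/(1−β).
No profitable deviation requires 75/(1−β) ≥ 115 + 28β/(1−β).
Multiplying by (1−β): 75 ≥ 115(1−β) + 28β = 115 − 87β.
So 87β ≥ 40, i.e. β ≥ 40/87.

40/87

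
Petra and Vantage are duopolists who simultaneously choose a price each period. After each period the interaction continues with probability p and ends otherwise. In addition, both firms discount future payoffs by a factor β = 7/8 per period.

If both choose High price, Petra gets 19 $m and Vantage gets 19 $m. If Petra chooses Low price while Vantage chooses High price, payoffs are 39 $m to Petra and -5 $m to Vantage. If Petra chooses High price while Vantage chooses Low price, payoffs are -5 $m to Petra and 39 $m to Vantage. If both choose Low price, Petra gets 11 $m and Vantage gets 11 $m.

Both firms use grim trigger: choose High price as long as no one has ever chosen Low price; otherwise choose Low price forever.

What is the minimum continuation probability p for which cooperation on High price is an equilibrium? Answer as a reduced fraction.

Expected continuation weight on next period's payoff is β·p = 7/8·p, which plays the role of the discount factor.
Cooperation requires 7/8·p ≥ (39−19)/(39−11) = 5/7, hence p ≥ 40/49.

40/49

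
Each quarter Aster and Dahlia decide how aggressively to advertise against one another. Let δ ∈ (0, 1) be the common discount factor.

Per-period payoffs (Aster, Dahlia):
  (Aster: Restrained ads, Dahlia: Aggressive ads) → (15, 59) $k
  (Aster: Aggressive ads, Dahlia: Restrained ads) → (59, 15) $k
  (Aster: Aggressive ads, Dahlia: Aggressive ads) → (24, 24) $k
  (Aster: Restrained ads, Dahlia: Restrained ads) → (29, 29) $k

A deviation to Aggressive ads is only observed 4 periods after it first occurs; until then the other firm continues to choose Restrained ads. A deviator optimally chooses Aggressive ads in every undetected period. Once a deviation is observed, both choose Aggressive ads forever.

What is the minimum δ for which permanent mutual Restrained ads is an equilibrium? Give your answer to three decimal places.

The best deviation is to choose Aggressive ads for all 4 undetected periods, earning 59 each, then 24 forever once detected.
Deviation value: 59(1−δ^4)/(1−δ) + 24δ^4/(1−δ); cooperation value: 29/(1−δ).
IC: 29 ≥ 59(1−δ^4) + 24δ^4 = 59 − 35δ^4.
So δ^4 ≥ 30/35 = 6/7, giving δ ≥ (6/7)^(1/4) ≈ 0.962.

0.962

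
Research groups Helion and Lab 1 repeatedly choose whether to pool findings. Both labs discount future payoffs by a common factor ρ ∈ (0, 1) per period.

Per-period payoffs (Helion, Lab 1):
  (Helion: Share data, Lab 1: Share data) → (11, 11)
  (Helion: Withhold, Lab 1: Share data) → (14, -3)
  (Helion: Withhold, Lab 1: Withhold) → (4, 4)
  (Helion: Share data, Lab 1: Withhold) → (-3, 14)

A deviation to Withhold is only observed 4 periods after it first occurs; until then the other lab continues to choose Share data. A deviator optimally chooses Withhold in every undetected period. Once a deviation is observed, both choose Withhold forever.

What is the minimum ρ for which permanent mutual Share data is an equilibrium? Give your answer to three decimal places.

Deviating for the 4 undetected periods gains 14−11 = 3 per period over cooperation, then loses 11−4 = 7 per period forever once punishment starts.
Gain: 3(1 + ρ + … + ρ^3); loss: 7·ρ^4/(1−ρ).
No profitable deviation ⇔ 3(1−ρ^4) ≤ 7·ρ^4, i.e. ρ^4 ≥ 3/(3+7) = 3/10.
Hence ρ ≥ (3/10)^(1/4) ≈ 0.740.

0.740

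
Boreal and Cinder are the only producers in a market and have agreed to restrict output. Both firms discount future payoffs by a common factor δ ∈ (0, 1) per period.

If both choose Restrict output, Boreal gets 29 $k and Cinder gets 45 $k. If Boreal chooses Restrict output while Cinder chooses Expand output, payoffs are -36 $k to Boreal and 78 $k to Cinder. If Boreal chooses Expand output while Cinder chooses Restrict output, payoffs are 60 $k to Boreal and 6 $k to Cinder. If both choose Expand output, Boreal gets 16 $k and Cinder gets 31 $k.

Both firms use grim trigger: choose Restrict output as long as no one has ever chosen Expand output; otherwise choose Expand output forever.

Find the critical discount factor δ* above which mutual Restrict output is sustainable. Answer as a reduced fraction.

31/44

For Boreal: deviation gain 60−29 = 31, per-period punishment loss 29−16 = 13. IC gives δ ≥ 31/44.
For Cinder: gain 33, loss 14 per period, so δ ≥ 33/47.
The tighter constraint is Boreal's, so cooperation needs δ ≥ 31/44.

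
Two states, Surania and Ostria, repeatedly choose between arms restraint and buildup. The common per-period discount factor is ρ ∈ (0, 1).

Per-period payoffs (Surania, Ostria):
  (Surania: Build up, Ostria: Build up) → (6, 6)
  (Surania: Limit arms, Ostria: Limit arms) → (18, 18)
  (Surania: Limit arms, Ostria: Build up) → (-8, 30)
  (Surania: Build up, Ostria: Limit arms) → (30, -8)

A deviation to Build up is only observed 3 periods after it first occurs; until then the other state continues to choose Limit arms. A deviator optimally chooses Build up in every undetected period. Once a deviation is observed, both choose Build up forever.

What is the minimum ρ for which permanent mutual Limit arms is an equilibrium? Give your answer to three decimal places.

Deviating for the 3 undetected periods gains 30−18 = 12 per period over cooperation, then loses 18−6 = 12 per period forever once punishment starts.
Gain: 12(1 + ρ + … + ρ^2); loss: 12·ρ^3/(1−ρ).
No profitable deviation ⇔ 12(1−ρ^3) ≤ 12·ρ^3, i.e. ρ^3 ≥ 12/(12+12) = 1/2.
Hence ρ ≥ (1/2)^(1/3) ≈ 0.794.

0.794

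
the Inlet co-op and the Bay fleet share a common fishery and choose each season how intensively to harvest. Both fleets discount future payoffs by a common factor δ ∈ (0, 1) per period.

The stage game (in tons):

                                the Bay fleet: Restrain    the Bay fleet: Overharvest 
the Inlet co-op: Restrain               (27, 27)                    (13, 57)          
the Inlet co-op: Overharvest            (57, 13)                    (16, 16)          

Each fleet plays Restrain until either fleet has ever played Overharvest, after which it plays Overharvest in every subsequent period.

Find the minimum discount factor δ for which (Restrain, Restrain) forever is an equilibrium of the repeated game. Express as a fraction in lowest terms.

One-period gain from deviating is 57 − 27 = 30. The loss is 27 − 16 = 11 in every subsequent period, with present value 11·δ/(1−δ).
Deviation is unprofitable when 11·δ/(1−δ) ≥ 30, i.e. δ/(1−δ) ≥ 30/11.
Equivalently δ ≥ 30/(30+11) = 30/41.

30/41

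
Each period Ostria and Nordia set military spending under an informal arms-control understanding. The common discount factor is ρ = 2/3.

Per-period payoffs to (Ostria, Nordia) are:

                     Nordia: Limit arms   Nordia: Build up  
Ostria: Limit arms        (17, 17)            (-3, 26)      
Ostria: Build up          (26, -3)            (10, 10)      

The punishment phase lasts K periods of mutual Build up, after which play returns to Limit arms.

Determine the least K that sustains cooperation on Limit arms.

No profitable deviation requires (17−10)(ρ+…+ρ^K) ≥ 26−17, i.e. ρ+…+ρ^K ≥ 9/7 ≈ 1.2857.
With ρ = 2/3, the partial sums are K=1: 0.6667, K=2: 1.1111, K=3: 1.4074.
K = 3 is the first length at which the sum reaches 1.2857.

3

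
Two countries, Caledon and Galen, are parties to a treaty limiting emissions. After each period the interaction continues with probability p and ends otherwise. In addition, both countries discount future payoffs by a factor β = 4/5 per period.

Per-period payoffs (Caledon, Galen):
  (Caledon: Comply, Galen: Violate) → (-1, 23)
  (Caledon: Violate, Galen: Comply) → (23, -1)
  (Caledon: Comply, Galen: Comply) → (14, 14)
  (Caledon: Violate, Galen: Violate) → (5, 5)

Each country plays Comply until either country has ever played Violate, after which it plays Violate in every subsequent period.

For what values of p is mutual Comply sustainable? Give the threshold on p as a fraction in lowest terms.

With continuation probability p and discount β, the effective per-period discount factor is βp.
Grim-trigger IC: βp ≥ (23−14)/(23−5) = 1/2.
So p ≥ (1/2)/(4/5) = 5/8.

5/8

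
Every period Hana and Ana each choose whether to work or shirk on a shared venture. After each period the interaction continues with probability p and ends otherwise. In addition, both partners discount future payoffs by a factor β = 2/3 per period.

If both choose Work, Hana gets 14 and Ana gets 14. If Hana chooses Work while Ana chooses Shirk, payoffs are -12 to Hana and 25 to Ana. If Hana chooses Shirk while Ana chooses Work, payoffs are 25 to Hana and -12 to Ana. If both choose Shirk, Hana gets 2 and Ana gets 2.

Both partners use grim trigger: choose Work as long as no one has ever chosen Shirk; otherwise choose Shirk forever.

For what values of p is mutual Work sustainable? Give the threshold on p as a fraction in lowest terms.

33/46

Expected continuation weight on next period's payoff is β·p = 2/3·p, which plays the role of the discount factor.
Cooperation requires 2/3·p ≥ (25−14)/(25−2) = 11/23, hence p ≥ 33/46.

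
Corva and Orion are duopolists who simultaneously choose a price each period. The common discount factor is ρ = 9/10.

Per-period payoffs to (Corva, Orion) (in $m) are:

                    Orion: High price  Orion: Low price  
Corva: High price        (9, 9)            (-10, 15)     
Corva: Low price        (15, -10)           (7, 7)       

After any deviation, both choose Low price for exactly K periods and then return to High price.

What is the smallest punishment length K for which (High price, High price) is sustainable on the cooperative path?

4

No profitable deviation requires (9−7)(ρ+…+ρ^K) ≥ 15−9, i.e. ρ+…+ρ^K ≥ 3 ≈ 3.0000.
With ρ = 9/10, the partial sums are K=1: 0.9000, K=2: 1.7100, K=3: 2.4390, K=4: 3.0951.
K = 4 is the first length at which the sum reaches 3.0000.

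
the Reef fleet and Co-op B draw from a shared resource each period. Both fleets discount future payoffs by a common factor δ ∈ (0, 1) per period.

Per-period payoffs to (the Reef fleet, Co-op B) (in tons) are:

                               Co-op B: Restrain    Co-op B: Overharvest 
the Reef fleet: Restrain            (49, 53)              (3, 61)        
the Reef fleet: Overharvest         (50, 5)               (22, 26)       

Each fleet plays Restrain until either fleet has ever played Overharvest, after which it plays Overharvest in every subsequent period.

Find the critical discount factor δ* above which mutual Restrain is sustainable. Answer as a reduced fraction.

the Reef fleet: cooperation gives 49 each period; deviation gives 50 once then 22 forever.
  49/(1−δ) ≥ 50 + 22δ/(1−δ) ⇒ δ ≥ 1/28.
Co-op B: cooperation gives 53 each period; deviation gives 61 once then 26 forever.
  δ ≥ 8/35.
Both must hold, so the binding constraint is Co-op B's: δ ≥ 8/35.

8/35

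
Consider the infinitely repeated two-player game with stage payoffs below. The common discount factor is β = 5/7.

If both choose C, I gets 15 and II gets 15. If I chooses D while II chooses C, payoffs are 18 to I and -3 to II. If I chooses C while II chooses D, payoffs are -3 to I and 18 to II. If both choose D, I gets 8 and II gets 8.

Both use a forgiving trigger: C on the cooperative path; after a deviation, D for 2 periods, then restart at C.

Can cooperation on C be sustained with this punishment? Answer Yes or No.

Yes

A one-shot deviation gives 18 now, then 8 for 2 periods, then back to 15.
Gain from deviating: (18−15) today; loss: (15−8) in each of the next 2 periods.
No-deviation condition: (15−8)(β+…+β^2) ≥ 18−15, i.e. β+…+β^2 ≥ 3/7.
At β = 5/7: β+…+β^2 = 1.2245 ≥ 0.4286.
So cooperation is sustainable.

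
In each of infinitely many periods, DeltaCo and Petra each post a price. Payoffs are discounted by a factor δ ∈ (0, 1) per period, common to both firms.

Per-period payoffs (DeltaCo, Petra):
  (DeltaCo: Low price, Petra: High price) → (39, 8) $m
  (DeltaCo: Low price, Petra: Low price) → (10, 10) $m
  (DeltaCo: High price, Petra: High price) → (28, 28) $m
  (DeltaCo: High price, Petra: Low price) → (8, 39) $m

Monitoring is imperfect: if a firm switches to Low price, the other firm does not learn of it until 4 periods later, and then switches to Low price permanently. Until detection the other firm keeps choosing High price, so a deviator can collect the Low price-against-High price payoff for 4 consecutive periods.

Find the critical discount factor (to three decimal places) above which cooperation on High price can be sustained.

The best deviation is to choose Low price for all 4 undetected periods, earning 39 each, then 10 forever once detected.
Deviation value: 39(1−δ^4)/(1−δ) + 10δ^4/(1−δ); cooperation value: 28/(1−δ).
IC: 28 ≥ 39(1−δ^4) + 10δ^4 = 39 − 29δ^4.
So δ^4 ≥ 11/29, giving δ ≥ (11/29)^(1/4) ≈ 0.785.

0.785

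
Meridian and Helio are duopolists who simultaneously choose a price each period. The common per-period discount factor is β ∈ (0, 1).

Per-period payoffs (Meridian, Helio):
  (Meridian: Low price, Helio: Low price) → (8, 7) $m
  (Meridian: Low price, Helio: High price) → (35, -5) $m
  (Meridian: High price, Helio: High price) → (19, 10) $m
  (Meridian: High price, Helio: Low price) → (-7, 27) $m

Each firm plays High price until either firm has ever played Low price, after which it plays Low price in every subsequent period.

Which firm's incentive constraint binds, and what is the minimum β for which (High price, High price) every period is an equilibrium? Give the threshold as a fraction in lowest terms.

For Meridian: deviation gain 35−19 = 16, per-period punishment loss 19−8 = 11. IC gives β ≥ 16/27.
For Helio: gain 17, loss 3 per period, so β ≥ 17/20.
The tighter constraint is Helio's, so cooperation needs β ≥ 17/20.

Helio; β ≥ 17/20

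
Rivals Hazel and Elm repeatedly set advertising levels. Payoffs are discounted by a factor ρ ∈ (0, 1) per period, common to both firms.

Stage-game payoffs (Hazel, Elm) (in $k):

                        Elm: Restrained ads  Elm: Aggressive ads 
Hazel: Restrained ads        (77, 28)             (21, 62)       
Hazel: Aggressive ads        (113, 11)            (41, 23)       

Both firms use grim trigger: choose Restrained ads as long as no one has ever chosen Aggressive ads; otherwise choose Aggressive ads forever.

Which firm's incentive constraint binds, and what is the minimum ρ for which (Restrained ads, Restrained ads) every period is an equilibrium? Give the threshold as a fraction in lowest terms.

Elm; ρ ≥ 34/39

Hazel: cooperation gives 77 each period; deviation gives 113 once then 41 forever.
  77/(1−ρ) ≥ 113 + 41ρ/(1−ρ) ⇒ ρ ≥ 36/72 = 1/2.
Elm: cooperation gives 28 each period; deviation gives 62 once then 23 forever.
  ρ ≥ 34/39.
Both must hold, so the binding constraint is Elm's: ρ ≥ 34/39.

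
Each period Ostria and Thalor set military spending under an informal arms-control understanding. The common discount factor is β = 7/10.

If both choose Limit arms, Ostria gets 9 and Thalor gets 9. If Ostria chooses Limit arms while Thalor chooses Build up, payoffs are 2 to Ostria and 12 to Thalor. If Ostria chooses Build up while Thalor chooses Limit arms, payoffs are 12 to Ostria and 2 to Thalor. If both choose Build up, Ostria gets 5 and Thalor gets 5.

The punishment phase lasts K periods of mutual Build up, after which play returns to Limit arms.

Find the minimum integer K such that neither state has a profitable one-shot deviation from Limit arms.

No profitable deviation requires (9−5)(β+…+β^K) ≥ 12−9, i.e. β+…+β^K ≥ 3/4 ≈ 0.7500.
With β = 7/10, the partial sums are K=1: 0.7000, K=2: 1.1900.
K = 2 is the first length at which the sum reaches 0.7500.

2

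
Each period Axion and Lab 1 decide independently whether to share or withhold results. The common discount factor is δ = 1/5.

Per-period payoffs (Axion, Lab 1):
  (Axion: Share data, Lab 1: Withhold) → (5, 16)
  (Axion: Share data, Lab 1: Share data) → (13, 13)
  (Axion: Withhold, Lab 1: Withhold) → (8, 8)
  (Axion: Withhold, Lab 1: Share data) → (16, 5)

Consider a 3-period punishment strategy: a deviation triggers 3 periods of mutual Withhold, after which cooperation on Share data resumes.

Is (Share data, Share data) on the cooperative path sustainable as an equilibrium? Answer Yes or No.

No

A one-shot deviation gives 16 now, then 8 for 3 periods, then back to 13.
Gain from deviating: (16−13) today; loss: (13−8) in each of the next 3 periods.
No-deviation condition: (13−8)(δ+…+δ^3) ≥ 16−13, i.e. δ+…+δ^3 ≥ 3/5.
At δ = 1/5: δ+…+δ^3 = 0.2480 < 0.6000.
So cooperation is not sustainable.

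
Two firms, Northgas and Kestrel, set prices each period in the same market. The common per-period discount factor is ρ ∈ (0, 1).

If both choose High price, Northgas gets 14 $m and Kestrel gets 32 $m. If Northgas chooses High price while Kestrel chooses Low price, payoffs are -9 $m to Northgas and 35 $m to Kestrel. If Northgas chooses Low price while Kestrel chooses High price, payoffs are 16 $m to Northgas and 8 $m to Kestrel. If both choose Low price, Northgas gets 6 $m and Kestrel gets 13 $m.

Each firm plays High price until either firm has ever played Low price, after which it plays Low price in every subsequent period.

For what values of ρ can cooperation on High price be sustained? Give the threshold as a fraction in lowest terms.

Northgas: cooperation gives 14 each period; deviation gives 16 once then 6 forever.
  14/(1−ρ) ≥ 16 + 6ρ/(1−ρ) ⇒ ρ ≥ 2/10 = 1/5.
Kestrel: cooperation gives 32 each period; deviation gives 35 once then 13 forever.
  ρ ≥ 3/22.
Both must hold, so the binding constraint is Northgas's: ρ ≥ 1/5.

1/5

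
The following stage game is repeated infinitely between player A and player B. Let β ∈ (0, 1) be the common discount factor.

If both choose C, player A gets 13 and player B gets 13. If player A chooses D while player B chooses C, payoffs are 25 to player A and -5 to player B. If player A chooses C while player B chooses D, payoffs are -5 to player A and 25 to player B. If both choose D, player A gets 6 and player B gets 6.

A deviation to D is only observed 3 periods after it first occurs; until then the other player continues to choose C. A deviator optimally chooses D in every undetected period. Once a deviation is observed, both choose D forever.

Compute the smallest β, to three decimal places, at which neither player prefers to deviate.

0.858

The best deviation is to choose D for all 3 undetected periods, earning 25 each, then 6 forever once detected.
Deviation value: 25(1−β^3)/(1−β) + 6β^3/(1−β); cooperation value: 13/(1−β).
IC: 13 ≥ 25(1−β^3) + 6β^3 = 25 − 19β^3.
So β^3 ≥ 12/19, giving β ≥ (12/19)^(1/3) ≈ 0.858.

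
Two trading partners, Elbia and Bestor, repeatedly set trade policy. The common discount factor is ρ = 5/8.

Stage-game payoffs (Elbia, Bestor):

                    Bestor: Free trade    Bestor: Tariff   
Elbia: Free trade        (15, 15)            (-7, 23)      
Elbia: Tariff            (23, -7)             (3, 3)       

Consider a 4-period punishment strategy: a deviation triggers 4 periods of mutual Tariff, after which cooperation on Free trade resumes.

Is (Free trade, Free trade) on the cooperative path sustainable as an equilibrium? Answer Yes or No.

Yes

Comparing payoff streams over the 5 periods until play realigns: cooperate → 15(1+ρ+…+ρ^4); deviate → 23 + 3(ρ+…+ρ^4).
Cooperation is sustained iff (15−3)(ρ+…+ρ^4) ≥ 23−15.
ρ+…+ρ^4 = 5/8·(1−(5/8)^4)/(1−5/8) = 1.4124, and (23−15)/(15−3) = 0.6667.
1.4124 ≥ 0.6667, so cooperation is sustainable.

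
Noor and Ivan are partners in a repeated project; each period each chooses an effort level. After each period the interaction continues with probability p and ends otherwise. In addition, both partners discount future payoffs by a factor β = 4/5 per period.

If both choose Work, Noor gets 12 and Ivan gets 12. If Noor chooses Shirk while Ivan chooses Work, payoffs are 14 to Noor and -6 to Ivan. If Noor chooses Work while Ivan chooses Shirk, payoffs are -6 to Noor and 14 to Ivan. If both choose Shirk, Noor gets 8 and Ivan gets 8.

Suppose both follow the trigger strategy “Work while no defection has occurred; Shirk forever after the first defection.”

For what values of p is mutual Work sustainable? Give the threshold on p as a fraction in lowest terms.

5/12

With continuation probability p and discount β, the effective per-period discount factor is βp.
Grim-trigger IC: βp ≥ (14−12)/(14−8) = 1/3.
So p ≥ (1/3)/(4/5) = 5/12.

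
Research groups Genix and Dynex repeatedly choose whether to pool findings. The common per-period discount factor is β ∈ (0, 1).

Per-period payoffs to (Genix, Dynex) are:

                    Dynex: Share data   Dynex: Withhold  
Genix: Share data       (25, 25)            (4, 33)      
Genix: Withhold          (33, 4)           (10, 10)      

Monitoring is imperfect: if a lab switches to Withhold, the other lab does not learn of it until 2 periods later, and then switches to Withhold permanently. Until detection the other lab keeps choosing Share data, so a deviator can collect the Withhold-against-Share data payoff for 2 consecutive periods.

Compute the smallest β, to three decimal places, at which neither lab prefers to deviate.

0.590

A deviator earns 33 for 2 periods, then 10 forever; cooperating earns 25 forever. Multiplying the IC by (1−β):
25 ≥ 33(1−β^2) + 10β^2, so 23·β^2 ≥ 8 and β^2 ≥ 8/23.
β ≥ (8/23)^(1/2) ≈ 0.590.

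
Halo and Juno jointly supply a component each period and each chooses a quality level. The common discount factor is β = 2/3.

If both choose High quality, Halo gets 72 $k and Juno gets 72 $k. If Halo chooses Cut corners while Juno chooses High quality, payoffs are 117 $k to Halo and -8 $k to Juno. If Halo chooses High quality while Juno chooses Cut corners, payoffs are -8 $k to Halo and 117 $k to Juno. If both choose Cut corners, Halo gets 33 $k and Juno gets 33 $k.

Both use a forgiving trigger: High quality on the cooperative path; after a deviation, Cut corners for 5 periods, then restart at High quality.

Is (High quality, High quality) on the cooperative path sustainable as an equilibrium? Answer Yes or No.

Yes

A one-shot deviation gives 117 now, then 33 for 5 periods, then back to 72.
Gain from deviating: (117−72) today; loss: (72−33) in each of the next 5 periods.
No-deviation condition: (72−33)(β+…+β^5) ≥ 117−72, i.e. β+…+β^5 ≥ 15/13.
At β = 2/3: β+…+β^5 = 1.7366 ≥ 1.1538.
So cooperation is sustainable.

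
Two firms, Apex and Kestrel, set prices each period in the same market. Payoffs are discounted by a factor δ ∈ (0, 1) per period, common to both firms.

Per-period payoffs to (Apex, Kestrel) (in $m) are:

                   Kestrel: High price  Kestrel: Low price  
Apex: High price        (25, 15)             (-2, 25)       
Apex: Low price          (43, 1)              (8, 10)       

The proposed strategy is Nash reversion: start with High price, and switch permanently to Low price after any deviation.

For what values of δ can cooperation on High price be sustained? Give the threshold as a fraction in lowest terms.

2/3

Apex's threshold: (43−25)/(43−8) = 18/35.
Kestrel's threshold: (25−15)/(25−10) = 2/3.
18/35 < 2/3, so Kestrel binds and δ* = 2/3.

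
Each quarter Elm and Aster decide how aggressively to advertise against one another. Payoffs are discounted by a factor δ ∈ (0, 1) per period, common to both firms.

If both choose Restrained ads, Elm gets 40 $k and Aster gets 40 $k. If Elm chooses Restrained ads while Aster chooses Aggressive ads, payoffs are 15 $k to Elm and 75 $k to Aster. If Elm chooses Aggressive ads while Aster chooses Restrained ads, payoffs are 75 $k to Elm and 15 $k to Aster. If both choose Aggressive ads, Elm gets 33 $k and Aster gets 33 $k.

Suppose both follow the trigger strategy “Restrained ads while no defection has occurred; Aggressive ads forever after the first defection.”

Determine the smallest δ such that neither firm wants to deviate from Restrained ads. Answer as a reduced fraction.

5/6

One-period gain from deviating is 75 − 40 = 35. The loss is 40 − 33 = 7 in every subsequent period, with present value 7·δ/(1−δ).
Deviation is unprofitable when 7·δ/(1−δ) ≥ 35, i.e. δ/(1−δ) ≥ 5.
Equivalently δ ≥ 35/(35+7) = 5/6.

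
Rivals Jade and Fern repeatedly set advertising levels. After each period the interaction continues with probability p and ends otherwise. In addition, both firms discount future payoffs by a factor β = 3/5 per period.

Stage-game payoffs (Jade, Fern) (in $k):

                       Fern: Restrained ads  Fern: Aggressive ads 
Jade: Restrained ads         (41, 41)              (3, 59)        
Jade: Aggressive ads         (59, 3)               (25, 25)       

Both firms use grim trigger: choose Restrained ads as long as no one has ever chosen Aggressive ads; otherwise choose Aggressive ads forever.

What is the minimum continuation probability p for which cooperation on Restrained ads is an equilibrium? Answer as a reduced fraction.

15/17

With continuation probability p and discount β, the effective per-period discount factor is βp.
Grim-trigger IC: βp ≥ (59−41)/(59−25) = 9/17.
So p ≥ (9/17)/(3/5) = 15/17.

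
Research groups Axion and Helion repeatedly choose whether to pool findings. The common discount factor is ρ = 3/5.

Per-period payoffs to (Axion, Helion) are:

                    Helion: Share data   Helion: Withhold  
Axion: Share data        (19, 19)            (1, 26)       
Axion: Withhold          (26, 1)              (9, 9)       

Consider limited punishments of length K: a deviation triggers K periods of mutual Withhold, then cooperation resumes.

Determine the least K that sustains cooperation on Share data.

2

IC: ρ(1−ρ^K)/(1−ρ) ≥ (26−19)/(19−9) = 7/10.
With ρ = 3/5: need 1 − ρ^K ≥ 7/10·(1−3/5)/(3/5), i.e. ρ^K ≤ 0.5333.
Since (3/5)^1 = 0.6000 and (3/5)^2 = 0.3600, the smallest such K is 2.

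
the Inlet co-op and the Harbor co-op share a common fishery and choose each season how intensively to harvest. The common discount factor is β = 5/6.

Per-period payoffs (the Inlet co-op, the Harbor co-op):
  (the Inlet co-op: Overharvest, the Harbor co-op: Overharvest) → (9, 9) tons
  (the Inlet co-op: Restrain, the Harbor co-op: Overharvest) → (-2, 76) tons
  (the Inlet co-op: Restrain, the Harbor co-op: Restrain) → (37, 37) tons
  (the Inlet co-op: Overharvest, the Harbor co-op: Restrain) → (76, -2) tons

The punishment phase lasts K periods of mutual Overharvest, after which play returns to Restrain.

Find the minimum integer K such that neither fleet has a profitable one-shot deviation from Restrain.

Need Σ_{k=1}^{K} β^k ≥ (76−37)/(37−9) = 1.3929 at β = 5/6.
At K = 1 the sum is 0.8333 < 1.3929; at K = 2 it is 1.5278 ≥ 1.3929.
So the minimum punishment length is K = 2.

2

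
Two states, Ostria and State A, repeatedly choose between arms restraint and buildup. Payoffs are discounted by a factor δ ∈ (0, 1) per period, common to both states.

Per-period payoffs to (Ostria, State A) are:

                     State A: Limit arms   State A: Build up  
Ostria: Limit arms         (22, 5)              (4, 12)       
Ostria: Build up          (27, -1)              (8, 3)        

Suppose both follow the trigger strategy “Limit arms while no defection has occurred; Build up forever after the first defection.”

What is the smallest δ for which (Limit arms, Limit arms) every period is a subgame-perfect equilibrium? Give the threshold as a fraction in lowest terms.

Ostria's threshold: (27−22)/(27−8) = 5/19.
State A's threshold: (12−5)/(12−3) = 7/9.
5/19 < 7/9, so State A binds and δ* = 7/9.

7/9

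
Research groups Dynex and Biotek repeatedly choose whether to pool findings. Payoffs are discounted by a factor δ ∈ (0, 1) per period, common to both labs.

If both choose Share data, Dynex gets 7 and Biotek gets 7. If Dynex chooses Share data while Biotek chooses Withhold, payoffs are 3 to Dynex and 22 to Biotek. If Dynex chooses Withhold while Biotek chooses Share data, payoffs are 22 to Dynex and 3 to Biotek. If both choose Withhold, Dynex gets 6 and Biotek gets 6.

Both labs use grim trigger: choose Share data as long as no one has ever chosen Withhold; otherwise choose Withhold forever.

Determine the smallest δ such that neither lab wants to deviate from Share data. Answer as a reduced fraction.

15/16

One-period gain from deviating is 22 − 7 = 15. The loss is 7 − 6 = 1 in every subsequent period, with present value 1·δ/(1−δ).
Deviation is unprofitable when 1·δ/(1−δ) ≥ 15, i.e. δ/(1−δ) ≥ 15.
Equivalently δ ≥ 15/(15+1) = 15/16.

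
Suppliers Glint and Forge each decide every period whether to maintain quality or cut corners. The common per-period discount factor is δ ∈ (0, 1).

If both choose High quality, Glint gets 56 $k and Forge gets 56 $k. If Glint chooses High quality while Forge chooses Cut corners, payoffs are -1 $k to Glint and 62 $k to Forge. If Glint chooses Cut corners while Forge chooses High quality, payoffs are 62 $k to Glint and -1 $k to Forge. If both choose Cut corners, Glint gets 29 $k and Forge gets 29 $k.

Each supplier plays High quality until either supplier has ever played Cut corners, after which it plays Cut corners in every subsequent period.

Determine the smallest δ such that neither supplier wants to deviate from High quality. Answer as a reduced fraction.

2/11

56/(1−δ) ≥ 62 + 29δ/(1−δ)
56 ≥ 62 − 33δ
δ ≥ 6/33 = 2/11.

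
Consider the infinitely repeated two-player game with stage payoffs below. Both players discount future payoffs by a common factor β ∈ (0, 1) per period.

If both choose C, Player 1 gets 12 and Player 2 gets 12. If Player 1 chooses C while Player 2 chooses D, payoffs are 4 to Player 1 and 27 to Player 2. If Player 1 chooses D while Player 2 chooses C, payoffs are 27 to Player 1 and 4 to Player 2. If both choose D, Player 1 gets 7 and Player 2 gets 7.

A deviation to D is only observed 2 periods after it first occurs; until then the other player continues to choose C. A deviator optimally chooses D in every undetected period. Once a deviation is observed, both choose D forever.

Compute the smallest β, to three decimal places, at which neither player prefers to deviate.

Deviating for the 2 undetected periods gains 27−12 = 15 per period over cooperation, then loses 12−7 = 5 per period forever once punishment starts.
Gain: 15(1 + β + … + β^1); loss: 5·β^2/(1−β).
No profitable deviation ⇔ 15(1−β^2) ≤ 5·β^2, i.e. β^2 ≥ 15/(15+5) = 3/4.
Hence β ≥ (3/4)^(1/2) ≈ 0.866.

0.866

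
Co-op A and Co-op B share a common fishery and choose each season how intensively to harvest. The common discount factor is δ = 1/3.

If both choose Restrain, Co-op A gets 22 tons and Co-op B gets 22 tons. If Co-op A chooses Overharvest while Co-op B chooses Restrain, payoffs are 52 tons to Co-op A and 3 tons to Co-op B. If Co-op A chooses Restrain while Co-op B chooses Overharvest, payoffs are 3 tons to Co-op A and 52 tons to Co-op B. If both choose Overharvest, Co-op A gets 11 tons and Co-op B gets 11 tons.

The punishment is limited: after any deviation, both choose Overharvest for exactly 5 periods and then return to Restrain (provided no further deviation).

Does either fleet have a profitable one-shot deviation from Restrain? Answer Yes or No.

Comparing payoff streams over the 6 periods until play realigns: cooperate → 22(1+δ+…+δ^5); deviate → 52 + 11(δ+…+δ^5).
Cooperation is sustained iff (22−11)(δ+…+δ^5) ≥ 52−22.
δ+…+δ^5 = 1/3·(1−(1/3)^5)/(1−1/3) = 0.4979, and (52−22)/(22−11) = 2.7273.
0.4979 < 2.7273, so cooperation is not sustainable.

Yes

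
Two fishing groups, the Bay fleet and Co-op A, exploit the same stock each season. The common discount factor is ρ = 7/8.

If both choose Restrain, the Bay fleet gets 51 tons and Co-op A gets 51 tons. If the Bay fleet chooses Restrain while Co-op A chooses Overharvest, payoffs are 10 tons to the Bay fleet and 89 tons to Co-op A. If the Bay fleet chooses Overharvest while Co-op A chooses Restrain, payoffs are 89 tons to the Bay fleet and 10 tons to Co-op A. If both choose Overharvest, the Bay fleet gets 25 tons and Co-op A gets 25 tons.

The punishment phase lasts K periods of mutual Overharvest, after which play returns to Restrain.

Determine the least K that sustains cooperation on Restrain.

2

No profitable deviation requires (51−25)(ρ+…+ρ^K) ≥ 89−51, i.e. ρ+…+ρ^K ≥ 19/13 ≈ 1.4615.
With ρ = 7/8, the partial sums are K=1: 0.8750, K=2: 1.6406.
K = 2 is the first length at which the sum reaches 1.4615.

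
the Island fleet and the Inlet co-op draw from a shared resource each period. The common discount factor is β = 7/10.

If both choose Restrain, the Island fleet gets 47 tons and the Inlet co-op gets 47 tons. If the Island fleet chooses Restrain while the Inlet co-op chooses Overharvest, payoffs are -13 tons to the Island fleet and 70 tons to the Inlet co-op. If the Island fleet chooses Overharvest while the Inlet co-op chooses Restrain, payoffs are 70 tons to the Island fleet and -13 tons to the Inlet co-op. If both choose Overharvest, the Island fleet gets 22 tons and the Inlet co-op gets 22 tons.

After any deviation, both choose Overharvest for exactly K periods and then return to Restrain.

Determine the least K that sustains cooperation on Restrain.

IC: β(1−β^K)/(1−β) ≥ (70−47)/(47−22) = 23/25.
With β = 7/10: need 1 − β^K ≥ 23/25·(1−7/10)/(7/10), i.e. β^K ≤ 0.6057.
Since (7/10)^1 = 0.7000 and (7/10)^2 = 0.4900, the smallest such K is 2.

2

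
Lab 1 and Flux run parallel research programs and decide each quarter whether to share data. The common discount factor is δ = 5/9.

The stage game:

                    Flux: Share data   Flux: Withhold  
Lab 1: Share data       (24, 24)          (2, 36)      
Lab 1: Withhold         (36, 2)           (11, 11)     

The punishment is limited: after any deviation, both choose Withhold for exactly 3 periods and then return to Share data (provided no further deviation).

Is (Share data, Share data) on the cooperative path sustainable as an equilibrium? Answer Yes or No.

A one-shot deviation gives 36 now, then 11 for 3 periods, then back to 24.
Gain from deviating: (36−24) today; loss: (24−11) in each of the next 3 periods.
No-deviation condition: (24−11)(δ+…+δ^3) ≥ 36−24, i.e. δ+…+δ^3 ≥ 12/13.
At δ = 5/9: δ+…+δ^3 = 1.0357 ≥ 0.9231.
So cooperation is sustainable.

Yes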